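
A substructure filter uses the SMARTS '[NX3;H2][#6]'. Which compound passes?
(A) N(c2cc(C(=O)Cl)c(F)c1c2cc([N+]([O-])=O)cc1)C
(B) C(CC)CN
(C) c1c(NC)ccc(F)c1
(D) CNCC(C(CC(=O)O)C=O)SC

B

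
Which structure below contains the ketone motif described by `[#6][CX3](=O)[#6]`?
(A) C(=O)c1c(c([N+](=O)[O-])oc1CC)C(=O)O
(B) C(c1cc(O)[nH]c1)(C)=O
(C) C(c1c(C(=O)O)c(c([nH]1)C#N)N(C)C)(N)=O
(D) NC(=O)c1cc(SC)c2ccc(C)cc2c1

[#6][CX3](=O)[#6] describes a carbonyl carbon (no H) flanked by two carbons (a ketone).
(A) has an aldehyde (-CHO) but the carbonyl carbon has H1, so it is not flanked by two carbons.
(B) contains an acetyl/ketone group (-C(=O)CH3), which satisfies every atom and bond constraint.
(C) has a primary amide (-C(=O)NH2) but one neighbour of the carbonyl carbon is N, not C.
(D) has a primary amide (-C(=O)NH2) but one neighbour of the carbonyl carbon is N, not C.
So the answer is (B).

B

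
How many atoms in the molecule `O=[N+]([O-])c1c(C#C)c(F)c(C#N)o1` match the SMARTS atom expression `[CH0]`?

Check the 13 heavy atoms by environment: 1× o (aromatic, H0) → no; 4× c (aromatic, H0) → no; 2× C (H0) → match; 1× N (H0) → no; 1× N (charge +1, H0) → no; 1× O (charge -1, H0) → no; 1× O (H0) → no; 1× F (H0) → no; 1× C (H1) → no.
That gives 2 matching atoms.

2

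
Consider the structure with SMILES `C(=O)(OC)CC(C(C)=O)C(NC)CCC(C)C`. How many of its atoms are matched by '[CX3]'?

2

The query [CX3] means: C with X3: aliphatic carbon with exactly 3 total connections.
Check the 17 heavy atoms by environment: 11× C (X4) → no; 1× N (X3) → no; 2× C (X3) → match; 2× O (X1) → no; 1× O (X2) → no.
That gives 2 matching atoms.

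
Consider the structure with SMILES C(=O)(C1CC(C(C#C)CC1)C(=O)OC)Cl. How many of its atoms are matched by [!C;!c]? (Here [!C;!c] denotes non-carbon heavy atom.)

4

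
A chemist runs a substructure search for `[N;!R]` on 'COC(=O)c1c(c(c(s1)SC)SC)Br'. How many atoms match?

0

The query [N;!R] means: aliphatic nitrogen not in a ring.
Check the 14 heavy atoms by environment: 1× s (aromatic, in 5-ring) → no; 4× c (aromatic, in 5-ring) → no; 4× C (acyclic) → no; 2× O (acyclic) → no; 2× S (acyclic) → no; 1× Br (acyclic) → no.
No environment satisfies the query, so 0 matching atoms.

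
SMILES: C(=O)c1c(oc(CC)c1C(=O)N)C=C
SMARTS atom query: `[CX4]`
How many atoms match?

2

The query [CX4] means: C with X4: aliphatic carbon with exactly 4 total connections (bonds + H).
Check the 14 heavy atoms by environment: 1× o (aromatic, X2) → no; 4× c (aromatic, X3) → no; 4× C (X3) → no; 2× O (X1) → no; 2× C (X4) → match; 1× N (X3) → no.
That gives 2 matching atoms.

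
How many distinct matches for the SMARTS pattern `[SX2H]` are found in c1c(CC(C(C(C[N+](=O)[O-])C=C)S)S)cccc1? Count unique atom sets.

2

[SX2H] is the SMARTS for a thiol: an aliphatic sulfur with two connections, one being H.
The molecule carries 2 separate instances of a thiol (-SH) meeting every constraint; each maps to a distinct set of atoms, giving 2 matches.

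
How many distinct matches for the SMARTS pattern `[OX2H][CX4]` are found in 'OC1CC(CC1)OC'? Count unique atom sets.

[OX2H][CX4] is the SMARTS for an aliphatic alcohol: a hydroxyl oxygen bound to an sp3 (X4) carbon.
Exactly one fragment in the molecule meets all constraints, giving 1 match.

1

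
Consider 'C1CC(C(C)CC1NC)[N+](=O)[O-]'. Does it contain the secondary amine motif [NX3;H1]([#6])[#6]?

Yes

The pattern [NX3;H1]([#6])[#6] describes a trivalent nitrogen with one H, bonded to two carbons — a secondary amine.
The molecule carries an N-methylamino group (-NHCH3), whose atoms satisfy every constraint of the query, so the pattern matches.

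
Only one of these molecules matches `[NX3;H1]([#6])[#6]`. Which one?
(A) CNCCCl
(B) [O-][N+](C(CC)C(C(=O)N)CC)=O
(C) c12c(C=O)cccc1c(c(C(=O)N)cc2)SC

A

[NX3;H1]([#6])[#6] describes a trivalent nitrogen with one H, bonded to two carbons (a secondary amine).
(A) contains an N-methylamino group (-NHCH3), which satisfies every atom and bond constraint.
(B) has a primary amide (-C(=O)NH2) but the -C(=O)NH2 nitrogen has H2, not H1.
(C) has a primary amide (-C(=O)NH2) but the -C(=O)NH2 nitrogen has H2, not H1.
So the answer is (A).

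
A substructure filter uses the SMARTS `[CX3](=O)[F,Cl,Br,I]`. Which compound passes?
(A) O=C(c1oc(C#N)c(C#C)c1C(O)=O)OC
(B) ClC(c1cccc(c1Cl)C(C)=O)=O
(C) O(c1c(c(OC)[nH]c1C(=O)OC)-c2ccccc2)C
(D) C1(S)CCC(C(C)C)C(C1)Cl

B

[CX3](=O)[F,Cl,Br,I] describes a carbonyl carbon bonded to a halogen (an acyl halide).
(A) has a carboxylic acid group (-C(=O)OH) but the carbonyl is bonded to -OH, not to a halogen.
(B) contains an acyl chloride (-C(=O)Cl), which satisfies every atom and bond constraint.
(C) has a methyl-ester group (-C(=O)OCH3) but the carbonyl is bonded to -O-C, not to a halogen.
(D) has a chloro substituent but the Cl is not on a carbonyl carbon.
So the answer is (B).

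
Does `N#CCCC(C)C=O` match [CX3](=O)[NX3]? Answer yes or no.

No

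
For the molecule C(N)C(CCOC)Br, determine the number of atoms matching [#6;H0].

0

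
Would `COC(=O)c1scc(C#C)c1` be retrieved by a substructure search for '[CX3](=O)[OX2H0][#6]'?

The pattern [CX3](=O)[OX2H0][#6] describes a carbonyl carbon bonded to an oxygen that is itself bonded to carbon (no H on that O) — an ester.
The molecule carries a methyl-ester group (-C(=O)OCH3), whose atoms satisfy every constraint of the query, so the pattern matches.

Yes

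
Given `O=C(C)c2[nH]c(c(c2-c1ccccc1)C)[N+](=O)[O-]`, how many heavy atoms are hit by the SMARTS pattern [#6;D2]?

The query [#6;D2] means: any carbon bonded to exactly two heavy atoms.
Check the 18 heavy atoms by environment: 1× n (aromatic, D2) → no; 5× c (aromatic, D3) → no; 1× C (D3) → no; 2× O (D1) → no; 2× C (D1) → no; 5× c (aromatic, D2) → match; 1× N (charge +1, D3) → no; 1× O (charge -1, D1) → no.
That gives 5 matching atoms.

5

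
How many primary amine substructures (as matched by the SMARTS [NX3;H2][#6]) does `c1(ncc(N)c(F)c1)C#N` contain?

[NX3;H2][#6] is the SMARTS for a primary amine: a trivalent nitrogen with two H attached to carbon.
Exactly one fragment in the molecule meets all constraints, giving 1 match.

1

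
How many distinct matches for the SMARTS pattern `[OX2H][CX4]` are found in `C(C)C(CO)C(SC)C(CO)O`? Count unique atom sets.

3

[OX2H][CX4] is the SMARTS for an aliphatic alcohol: a hydroxyl oxygen bound to an sp3 (X4) carbon.
The molecule carries 3 separate instances of a hydroxyl group (-OH) meeting every constraint; each maps to a distinct set of atoms, giving 3 matches.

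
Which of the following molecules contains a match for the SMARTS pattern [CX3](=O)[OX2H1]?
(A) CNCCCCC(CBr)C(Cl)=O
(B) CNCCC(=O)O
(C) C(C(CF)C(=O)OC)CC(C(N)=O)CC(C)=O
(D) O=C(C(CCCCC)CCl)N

[CX3](=O)[OX2H1] describes an sp2 carbon double-bonded to O and single-bonded to an -OH oxygen (a carboxylic acid).
(A) has an acyl chloride (-C(=O)Cl) but the carbonyl is bonded to Cl, not to an -OH oxygen.
(B) contains a carboxylic acid group (-C(=O)OH), which satisfies every atom and bond constraint.
(C) has a methyl-ester group (-C(=O)OCH3) but the singly-bonded O has no H (OX2H0, not OX2H1).
(D) has a primary amide (-C(=O)NH2) but the carbonyl is bonded to N, not to an -OH oxygen.
So the answer is (B).

B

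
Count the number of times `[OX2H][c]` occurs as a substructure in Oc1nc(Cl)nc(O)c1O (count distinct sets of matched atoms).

3

[OX2H][c] is the SMARTS for a phenol: a hydroxyl oxygen attached to an aromatic carbon.
The molecule carries 3 separate instances of a hydroxyl group (-OH) meeting every constraint; each maps to a distinct set of atoms, giving 3 matches.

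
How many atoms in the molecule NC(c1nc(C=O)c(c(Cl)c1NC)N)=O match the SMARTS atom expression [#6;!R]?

The query [#6;!R] means: carbon not in any ring.
Check the 15 heavy atoms by environment: 1× n (aromatic, in 6-ring) → no; 5× c (aromatic, in 6-ring) → no; 3× C (acyclic) → match; 2× O (acyclic) → no; 3× N (acyclic) → no; 1× Cl (acyclic) → no.
That gives 3 matching atoms.

3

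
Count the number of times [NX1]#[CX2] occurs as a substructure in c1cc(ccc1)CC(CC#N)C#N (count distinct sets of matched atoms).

[NX1]#[CX2] is the SMARTS for a nitrile: a nitrogen triple-bonded to a two-connected carbon.
The molecule carries 2 separate instances of a nitrile (-C#N) meeting every constraint; each maps to a distinct set of atoms, giving 2 matches.

2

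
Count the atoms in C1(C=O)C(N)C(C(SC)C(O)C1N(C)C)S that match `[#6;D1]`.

3

The query [#6;D1] means: carbon bonded to exactly one heavy atom.
Check the 16 heavy atoms by environment: 6× C (D3) → no; 1× N (D1) → no; 2× O (D1) → no; 1× S (D2) → no; 3× C (D1) → match; 1× N (D3) → no; 1× S (D1) → no; 1× C (D2) → no.
That gives 3 matching atoms.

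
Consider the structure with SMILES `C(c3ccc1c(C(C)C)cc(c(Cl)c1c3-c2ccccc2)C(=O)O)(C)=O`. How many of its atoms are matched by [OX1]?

2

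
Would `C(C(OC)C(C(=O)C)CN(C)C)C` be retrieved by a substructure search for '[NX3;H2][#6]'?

No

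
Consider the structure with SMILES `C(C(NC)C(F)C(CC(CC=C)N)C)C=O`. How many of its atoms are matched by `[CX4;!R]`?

9

Check the 16 heavy atoms by environment: 9× C (X4, acyclic) → match; 1× F (X1, acyclic) → no; 3× C (X3, acyclic) → no; 2× N (X3, acyclic) → no; 1× O (X1, acyclic) → no.
That gives 9 matching atoms.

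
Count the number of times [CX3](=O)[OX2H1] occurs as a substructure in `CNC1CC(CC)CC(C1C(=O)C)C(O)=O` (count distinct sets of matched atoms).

[CX3](=O)[OX2H1] is the SMARTS for a carboxylic acid: an sp2 carbon double-bonded to O and single-bonded to an -OH oxygen.
Exactly one fragment in the molecule meets all constraints, giving 1 match.

1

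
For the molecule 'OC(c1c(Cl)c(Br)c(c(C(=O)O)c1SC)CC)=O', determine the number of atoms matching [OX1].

2

Check the 18 heavy atoms by environment: 6× c (aromatic, X3) → no; 3× C (X4) → no; 2× C (X3) → no; 2× O (X1) → match; 2× O (X2) → no; 1× S (X2) → no; 1× Br (X1) → no; 1× Cl (X1) → no.
That gives 2 matching atoms.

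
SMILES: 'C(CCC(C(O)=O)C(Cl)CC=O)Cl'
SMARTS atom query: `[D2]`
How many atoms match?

The query [D2] means: atom with exactly two heavy-atom neighbours.
Check the 13 heavy atoms by environment: 5× C (D2) → match; 3× C (D3) → no; 3× O (D1) → no; 2× Cl (D1) → no.
That gives 5 matching atoms.

5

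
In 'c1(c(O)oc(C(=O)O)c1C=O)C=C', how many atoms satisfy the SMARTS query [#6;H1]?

2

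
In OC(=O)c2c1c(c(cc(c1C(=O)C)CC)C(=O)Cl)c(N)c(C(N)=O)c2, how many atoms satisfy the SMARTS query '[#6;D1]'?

2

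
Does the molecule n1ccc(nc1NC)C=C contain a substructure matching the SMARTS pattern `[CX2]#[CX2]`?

No

The pattern [CX2]#[CX2] describes a carbon-carbon triple bond — an alkyne.
The closest candidate here is a vinyl group (-CH=CH2), but the C=C is a double bond; both carbons are CX3, not CX2. No other fragment satisfies the full query, so there is no match.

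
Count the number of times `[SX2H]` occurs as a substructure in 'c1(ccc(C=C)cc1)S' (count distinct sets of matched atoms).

1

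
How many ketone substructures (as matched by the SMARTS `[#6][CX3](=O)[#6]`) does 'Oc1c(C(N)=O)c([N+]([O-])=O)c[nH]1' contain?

0

[#6][CX3](=O)[#6] is the SMARTS for a ketone: a carbonyl carbon (no H) flanked by two carbons.
The molecule has a primary amide (-C(=O)NH2), but one neighbour of the carbonyl carbon is N, not C; nothing else fits, so there are 0 matches.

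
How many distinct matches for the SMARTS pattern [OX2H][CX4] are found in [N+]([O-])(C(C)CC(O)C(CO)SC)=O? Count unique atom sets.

[OX2H][CX4] is the SMARTS for an aliphatic alcohol: a hydroxyl oxygen bound to an sp3 (X4) carbon.
The molecule carries 2 separate instances of a hydroxyl group (-OH) meeting every constraint; each maps to a distinct set of atoms, giving 2 matches.

2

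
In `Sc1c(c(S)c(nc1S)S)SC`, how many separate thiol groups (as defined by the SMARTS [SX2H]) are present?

4

[SX2H] is the SMARTS for a thiol: an aliphatic sulfur with two connections, one being H.
The molecule carries 4 separate instances of a thiol (-SH) meeting every constraint; each maps to a distinct set of atoms, giving 4 matches.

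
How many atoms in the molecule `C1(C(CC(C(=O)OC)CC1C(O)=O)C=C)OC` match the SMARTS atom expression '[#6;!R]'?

The query [#6;!R] means: carbon not in any ring.
Check the 17 heavy atoms by environment: 6× C (in 6-ring) → no; 6× C (acyclic) → match; 5× O (acyclic) → no.
That gives 6 matching atoms.

6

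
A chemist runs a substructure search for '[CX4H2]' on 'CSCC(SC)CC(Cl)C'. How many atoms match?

The query [CX4H2] means: sp3 carbon (X4) with exactly two hydrogens.
Check the 10 heavy atoms by environment: 2× C (H2, X4) → match; 2× C (H1, X4) → no; 3× C (H3, X4) → no; 1× Cl (H0, X1) → no; 2× S (H0, X2) → no.
That gives 2 matching atoms.

2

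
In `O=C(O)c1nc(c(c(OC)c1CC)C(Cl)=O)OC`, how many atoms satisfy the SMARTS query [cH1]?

0

The query [cH1] means: aromatic carbon bearing exactly one hydrogen.
Check the 18 heavy atoms by environment: 1× n (aromatic, H0) → no; 5× c (aromatic, H0) → no; 4× O (H0) → no; 3× C (H3) → no; 2× C (H0) → no; 1× O (H1) → no; 1× C (H2) → no; 1× Cl (H0) → no.
No environment satisfies the query, so 0 matching atoms.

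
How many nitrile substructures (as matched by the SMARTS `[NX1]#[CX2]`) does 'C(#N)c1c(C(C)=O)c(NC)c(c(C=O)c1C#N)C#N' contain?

3

[NX1]#[CX2] is the SMARTS for a nitrile: a nitrogen triple-bonded to a two-connected carbon.
The molecule carries 3 separate instances of a nitrile (-C#N) meeting every constraint; each maps to a distinct set of atoms, giving 3 matches.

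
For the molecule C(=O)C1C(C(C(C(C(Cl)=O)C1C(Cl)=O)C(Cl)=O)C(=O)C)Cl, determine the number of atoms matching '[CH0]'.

4

Check the 21 heavy atoms by environment: 7× C (H1) → no; 4× C (H0) → match; 5× O (H0) → no; 4× Cl (H0) → no; 1× C (H3) → no.
That gives 4 matching atoms.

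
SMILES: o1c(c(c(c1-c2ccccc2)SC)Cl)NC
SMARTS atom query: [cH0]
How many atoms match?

5

The query [cH0] means: aromatic carbon with no attached hydrogen (substituted or ring-fusion).
Check the 16 heavy atoms by environment: 1× o (aromatic, H0) → no; 5× c (aromatic, H0) → match; 1× Cl (H0) → no; 1× N (H1) → no; 2× C (H3) → no; 5× c (aromatic, H1) → no; 1× S (H0) → no.
That gives 5 matching atoms.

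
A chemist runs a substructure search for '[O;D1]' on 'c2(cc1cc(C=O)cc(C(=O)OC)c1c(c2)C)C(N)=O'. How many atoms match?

3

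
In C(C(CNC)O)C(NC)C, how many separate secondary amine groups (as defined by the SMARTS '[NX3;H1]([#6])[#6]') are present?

2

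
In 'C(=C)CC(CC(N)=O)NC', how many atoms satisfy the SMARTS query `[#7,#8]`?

3

Check the 10 heavy atoms by environment: 7× C → no; 1× O → match; 2× N → match.
Summing the matching environments: 1 + 2 = 3 matching atoms.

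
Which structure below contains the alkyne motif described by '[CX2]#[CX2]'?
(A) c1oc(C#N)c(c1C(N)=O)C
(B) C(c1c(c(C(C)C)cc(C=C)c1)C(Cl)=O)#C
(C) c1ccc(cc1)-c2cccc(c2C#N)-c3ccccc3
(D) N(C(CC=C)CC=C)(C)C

B

[CX2]#[CX2] describes a carbon-carbon triple bond (an alkyne).
(A) has a nitrile (-C#N) but the triple bond is C#N, not C#C.
(B) contains an ethynyl group (-C#CH), which satisfies every atom and bond constraint.
(C) has a nitrile (-C#N) but the triple bond is C#N, not C#C.
(D) has a vinyl group (-CH=CH2) but the C=C is a double bond; both carbons are CX3, not CX2.
So the answer is (B).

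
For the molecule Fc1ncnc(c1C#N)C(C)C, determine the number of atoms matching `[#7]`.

3

The query [#7] means: #7 matches any nitrogen atom regardless of aromaticity.
Check the 12 heavy atoms by environment: 2× n (aromatic) → match; 4× c (aromatic) → no; 4× C → no; 1× N → match; 1× F → no.
Summing the matching environments: 2 + 1 = 3 matching atoms.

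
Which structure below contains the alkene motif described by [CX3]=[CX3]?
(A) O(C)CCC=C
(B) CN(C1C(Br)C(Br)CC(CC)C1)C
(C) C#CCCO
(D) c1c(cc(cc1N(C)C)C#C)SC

[CX3]=[CX3] describes a non-aromatic C=C double bond between two sp2 carbons (an alkene).
(A) contains a vinyl group (-CH=CH2), which satisfies every atom and bond constraint.
(B) has an ethyl group (-CH2CH3) but its C-C bond is a single bond between CX4 carbons, not CX3=CX3.
(C) has an ethynyl group (-C#CH) but the C-C bond is a triple bond, not a double bond.
(D) has an ethynyl group (-C#CH) but the C-C bond is a triple bond, not a double bond.
So the answer is (A).

A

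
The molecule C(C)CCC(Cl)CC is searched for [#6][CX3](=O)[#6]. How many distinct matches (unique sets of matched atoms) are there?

[#6][CX3](=O)[#6] is the SMARTS for a ketone: a carbonyl carbon (no H) flanked by two carbons.
No fragment in the molecule satisfies every constraint, giving 0 matches.

0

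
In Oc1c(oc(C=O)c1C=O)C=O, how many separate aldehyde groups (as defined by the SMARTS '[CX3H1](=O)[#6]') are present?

[CX3H1](=O)[#6] is the SMARTS for an aldehyde: an sp2 carbon with one H, double-bonded to O and single-bonded to carbon.
The molecule carries 3 separate instances of an aldehyde (-CHO) meeting every constraint; each maps to a distinct set of atoms, giving 3 matches.

3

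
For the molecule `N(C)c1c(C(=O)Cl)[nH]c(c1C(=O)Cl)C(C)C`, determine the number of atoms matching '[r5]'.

5

The query [r5] means: r5 matches atoms in a five-membered ring.
Check the 16 heavy atoms by environment: 1× n (aromatic, in 5-ring) → match; 4× c (aromatic, in 5-ring) → match; 1× N (acyclic) → no; 6× C (acyclic) → no; 2× O (acyclic) → no; 2× Cl (acyclic) → no.
Summing the matching environments: 1 + 4 = 5 matching atoms.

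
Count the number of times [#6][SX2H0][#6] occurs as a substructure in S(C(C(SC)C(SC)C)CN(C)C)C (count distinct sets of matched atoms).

3

[#6][SX2H0][#6] is the SMARTS for a thioether: an aliphatic sulfur bridging two carbons with no H on the sulfur.
The molecule carries 3 separate instances of a methylthio ether (-SCH3) meeting every constraint; each maps to a distinct set of atoms, giving 3 matches.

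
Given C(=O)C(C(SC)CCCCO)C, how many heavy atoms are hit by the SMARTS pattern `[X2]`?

2

The query [X2] means: any atom with exactly two total connections (bonds + H).
Check the 12 heavy atoms by environment: 8× C (X4) → no; 1× O (X2) → match; 1× S (X2) → match; 1× C (X3) → no; 1× O (X1) → no.
Summing the matching environments: 1 + 1 = 2 matching atoms.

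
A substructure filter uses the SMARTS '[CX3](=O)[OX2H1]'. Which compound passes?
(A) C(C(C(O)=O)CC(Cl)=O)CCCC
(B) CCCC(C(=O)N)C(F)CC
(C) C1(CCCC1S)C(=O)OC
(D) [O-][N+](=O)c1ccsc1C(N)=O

A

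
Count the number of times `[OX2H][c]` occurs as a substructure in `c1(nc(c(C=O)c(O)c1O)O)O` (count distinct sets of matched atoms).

[OX2H][c] is the SMARTS for a phenol: a hydroxyl oxygen attached to an aromatic carbon.
The molecule carries 4 separate instances of a hydroxyl group (-OH) meeting every constraint; each maps to a distinct set of atoms, giving 4 matches.

4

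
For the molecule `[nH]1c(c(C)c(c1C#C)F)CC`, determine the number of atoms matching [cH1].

The query [cH1] means: aromatic carbon bearing exactly one hydrogen.
Check the 11 heavy atoms by environment: 1× n (aromatic, H1) → no; 4× c (aromatic, H0) → no; 2× C (H3) → no; 1× C (H0) → no; 1× C (H1) → no; 1× F (H0) → no; 1× C (H2) → no.
No environment satisfies the query, so 0 matching atoms.

0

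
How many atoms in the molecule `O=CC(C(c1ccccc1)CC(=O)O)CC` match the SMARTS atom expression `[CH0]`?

1

The query [CH0] means: aliphatic carbon with no attached hydrogen.
Check the 16 heavy atoms by environment: 2× C (H2) → no; 3× C (H1) → no; 1× C (H0) → match; 2× O (H0) → no; 1× O (H1) → no; 1× C (H3) → no; 1× c (aromatic, H0) → no; 5× c (aromatic, H1) → no.
That gives 1 matching atom.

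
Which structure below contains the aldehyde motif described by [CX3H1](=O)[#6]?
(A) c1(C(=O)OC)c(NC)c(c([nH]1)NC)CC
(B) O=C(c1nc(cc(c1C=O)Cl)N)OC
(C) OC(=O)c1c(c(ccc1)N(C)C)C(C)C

B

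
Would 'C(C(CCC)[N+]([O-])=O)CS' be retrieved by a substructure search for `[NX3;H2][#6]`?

No

The pattern [NX3;H2][#6] describes a trivalent nitrogen with two H attached to carbon — a primary amine.
The closest candidate here is a nitro group (-[N+](=O)[O-]), but the nitrogen is [N+] with no H, not NX3H2. No other fragment satisfies the full query, so there is no match.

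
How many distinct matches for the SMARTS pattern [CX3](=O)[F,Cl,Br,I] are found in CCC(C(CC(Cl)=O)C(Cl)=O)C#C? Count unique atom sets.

[CX3](=O)[F,Cl,Br,I] is the SMARTS for an acyl halide: a carbonyl carbon bonded to a halogen.
The molecule carries 2 separate instances of an acyl chloride (-C(=O)Cl) meeting every constraint; each maps to a distinct set of atoms, giving 2 matches.

2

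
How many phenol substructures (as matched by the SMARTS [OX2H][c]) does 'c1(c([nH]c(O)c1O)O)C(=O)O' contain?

3

[OX2H][c] is the SMARTS for a phenol: a hydroxyl oxygen attached to an aromatic carbon.
The molecule carries 3 separate instances of a hydroxyl group (-OH) meeting every constraint; each maps to a distinct set of atoms, giving 3 matches.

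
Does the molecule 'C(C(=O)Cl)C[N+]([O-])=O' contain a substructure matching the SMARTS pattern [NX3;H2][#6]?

No

The pattern [NX3;H2][#6] describes a trivalent nitrogen with two H attached to carbon — a primary amine.
The closest candidate here is a nitro group (-[N+](=O)[O-]), but the nitrogen is [N+] with no H, not NX3H2. No other fragment satisfies the full query, so there is no match.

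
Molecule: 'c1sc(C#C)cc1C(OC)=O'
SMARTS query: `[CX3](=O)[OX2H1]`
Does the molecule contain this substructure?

The pattern [CX3](=O)[OX2H1] describes an sp2 carbon double-bonded to O and single-bonded to an -OH oxygen — a carboxylic acid.
The closest candidate here is a methyl-ester group (-C(=O)OCH3), but the singly-bonded O has no H (OX2H0, not OX2H1). No other fragment satisfies the full query, so there is no match.

No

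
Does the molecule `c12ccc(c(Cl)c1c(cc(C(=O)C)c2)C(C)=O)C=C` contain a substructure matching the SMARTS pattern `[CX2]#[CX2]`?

No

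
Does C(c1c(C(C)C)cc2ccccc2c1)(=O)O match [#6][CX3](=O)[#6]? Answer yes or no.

The pattern [#6][CX3](=O)[#6] describes a carbonyl carbon (no H) flanked by two carbons — a ketone.
The closest candidate here is a carboxylic acid group (-C(=O)OH), but one neighbour of the carbonyl carbon is O, not C. No other fragment satisfies the full query, so there is no match.

No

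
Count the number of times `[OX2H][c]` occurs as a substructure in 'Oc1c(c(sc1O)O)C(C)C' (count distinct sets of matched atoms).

[OX2H][c] is the SMARTS for a phenol: a hydroxyl oxygen attached to an aromatic carbon.
The molecule carries 3 separate instances of a hydroxyl group (-OH) meeting every constraint; each maps to a distinct set of atoms, giving 3 matches.

3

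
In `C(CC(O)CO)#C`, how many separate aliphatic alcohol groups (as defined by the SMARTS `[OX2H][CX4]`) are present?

2

[OX2H][CX4] is the SMARTS for an aliphatic alcohol: a hydroxyl oxygen bound to an sp3 (X4) carbon.
The molecule carries 2 separate instances of a hydroxyl group (-OH) meeting every constraint; each maps to a distinct set of atoms, giving 2 matches.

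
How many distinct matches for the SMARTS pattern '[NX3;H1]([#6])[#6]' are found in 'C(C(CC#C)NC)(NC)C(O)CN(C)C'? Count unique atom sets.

[NX3;H1]([#6])[#6] is the SMARTS for a secondary amine: a trivalent nitrogen with one H, bonded to two carbons.
The molecule carries 2 separate instances of an N-methylamino group (-NHCH3) meeting every constraint; each maps to a distinct set of atoms, giving 2 matches.

2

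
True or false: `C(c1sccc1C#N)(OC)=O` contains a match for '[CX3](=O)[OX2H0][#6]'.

True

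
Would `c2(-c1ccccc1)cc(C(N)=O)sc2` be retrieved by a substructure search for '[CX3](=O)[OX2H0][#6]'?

No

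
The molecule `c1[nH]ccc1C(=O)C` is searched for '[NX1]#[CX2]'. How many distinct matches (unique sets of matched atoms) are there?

0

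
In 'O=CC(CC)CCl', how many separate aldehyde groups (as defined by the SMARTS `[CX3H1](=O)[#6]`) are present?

1

[CX3H1](=O)[#6] is the SMARTS for an aldehyde: an sp2 carbon with one H, double-bonded to O and single-bonded to carbon.
Exactly one fragment in the molecule meets all constraints, giving 1 match.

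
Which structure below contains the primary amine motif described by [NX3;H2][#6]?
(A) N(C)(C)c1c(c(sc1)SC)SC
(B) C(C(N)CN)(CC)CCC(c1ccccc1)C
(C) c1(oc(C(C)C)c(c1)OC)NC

[NX3;H2][#6] describes a trivalent nitrogen with two H attached to carbon (a primary amine).
(A) has a dimethylamino group (-N(CH3)2) but the nitrogen has H0, not H2.
(B) contains a primary amino group (-NH2), which satisfies every atom and bond constraint.
(C) has an N-methylamino group (-NHCH3) but the nitrogen bears two carbons and only one H (H1), not H2.
So the answer is (B).

B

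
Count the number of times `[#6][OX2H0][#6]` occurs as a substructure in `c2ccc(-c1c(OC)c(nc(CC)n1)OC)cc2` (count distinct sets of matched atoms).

2

[#6][OX2H0][#6] is the SMARTS for an ether: an aliphatic oxygen bridging two carbons with no H on the oxygen.
The molecule carries 2 separate instances of a methoxy ether (-OCH3) meeting every constraint; each maps to a distinct set of atoms, giving 2 matches.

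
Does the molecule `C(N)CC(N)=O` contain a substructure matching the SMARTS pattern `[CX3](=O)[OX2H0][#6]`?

The pattern [CX3](=O)[OX2H0][#6] describes a carbonyl carbon bonded to an oxygen that is itself bonded to carbon (no H on that O) — an ester.
The closest candidate here is a primary amide (-C(=O)NH2), but the carbonyl is bonded to N, not to an O-C linkage. No other fragment satisfies the full query, so there is no match.

No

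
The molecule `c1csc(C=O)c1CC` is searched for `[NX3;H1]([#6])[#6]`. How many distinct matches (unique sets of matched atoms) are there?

[NX3;H1]([#6])[#6] is the SMARTS for a secondary amine: a trivalent nitrogen with one H, bonded to two carbons.
No fragment in the molecule satisfies every constraint, giving 0 matches.

0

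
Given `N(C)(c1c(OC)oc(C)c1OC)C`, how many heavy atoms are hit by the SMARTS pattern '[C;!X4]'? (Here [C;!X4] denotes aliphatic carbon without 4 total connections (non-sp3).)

0

Check the 13 heavy atoms by environment: 1× o (aromatic, X2) → no; 4× c (aromatic, X3) → no; 2× O (X2) → no; 5× C (X4) → no; 1× N (X3) → no.
No environment satisfies the query, so 0 matching atoms.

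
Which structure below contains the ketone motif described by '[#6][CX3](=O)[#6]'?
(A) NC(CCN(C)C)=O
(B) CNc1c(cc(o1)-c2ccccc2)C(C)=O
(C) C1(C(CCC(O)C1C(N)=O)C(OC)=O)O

[#6][CX3](=O)[#6] describes a carbonyl carbon (no H) flanked by two carbons (a ketone).
(A) has a primary amide (-C(=O)NH2) but one neighbour of the carbonyl carbon is N, not C.
(B) contains an acetyl/ketone group (-C(=O)CH3), which satisfies every atom and bond constraint.
(C) has a methyl-ester group (-C(=O)OCH3) but one neighbour of the carbonyl carbon is O, not C.
So the answer is (B).

B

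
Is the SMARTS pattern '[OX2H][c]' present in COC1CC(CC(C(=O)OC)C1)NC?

No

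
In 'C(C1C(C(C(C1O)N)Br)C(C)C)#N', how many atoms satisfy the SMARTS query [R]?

Check the 13 heavy atoms by environment: 5× C (in 5-ring) → match; 4× C (acyclic) → no; 2× N (acyclic) → no; 1× O (acyclic) → no; 1× Br (acyclic) → no.
That gives 5 matching atoms.

5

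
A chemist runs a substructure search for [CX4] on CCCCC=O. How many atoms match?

The query [CX4] means: C with X4: aliphatic carbon with exactly 4 total connections (bonds + H).
Check the 6 heavy atoms by environment: 4× C (X4) → match; 1× C (X3) → no; 1× O (X1) → no.
That gives 4 matching atoms.

4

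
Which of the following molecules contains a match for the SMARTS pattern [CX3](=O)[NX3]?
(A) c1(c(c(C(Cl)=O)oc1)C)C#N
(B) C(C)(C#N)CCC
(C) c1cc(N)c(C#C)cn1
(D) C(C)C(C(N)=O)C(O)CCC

D

[CX3](=O)[NX3] describes a carbonyl carbon bonded to a trivalent nitrogen (an amide).
(A) has a nitrile (-C#N) but the nitrile N is NX1 (triple-bonded), not NX3.
(B) has a nitrile (-C#N) but the nitrile N is NX1 (triple-bonded), not NX3.
(C) has a primary amino group (-NH2) but the -NH2 is not attached to a carbonyl carbon.
(D) contains a primary amide (-C(=O)NH2), which satisfies every atom and bond constraint.
So the answer is (D).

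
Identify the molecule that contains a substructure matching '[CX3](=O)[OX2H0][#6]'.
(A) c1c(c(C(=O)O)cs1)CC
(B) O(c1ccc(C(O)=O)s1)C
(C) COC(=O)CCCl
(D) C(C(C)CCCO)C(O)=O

C

[CX3](=O)[OX2H0][#6] describes a carbonyl carbon bonded to an oxygen that is itself bonded to carbon (no H on that O) (an ester).
(A) has a carboxylic acid group (-C(=O)OH) but the singly-bonded O carries H (OX2H1, not H0).
(B) has a carboxylic acid group (-C(=O)OH) but the singly-bonded O carries H (OX2H1, not H0).
(C) contains a methyl-ester group (-C(=O)OCH3), which satisfies every atom and bond constraint.
(D) has a carboxylic acid group (-C(=O)OH) but the singly-bonded O carries H (OX2H1, not H0).
So the answer is (C).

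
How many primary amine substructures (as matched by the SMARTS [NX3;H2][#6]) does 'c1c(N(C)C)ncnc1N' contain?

1

[NX3;H2][#6] is the SMARTS for a primary amine: a trivalent nitrogen with two H attached to carbon.
Exactly one fragment in the molecule meets all constraints, giving 1 match.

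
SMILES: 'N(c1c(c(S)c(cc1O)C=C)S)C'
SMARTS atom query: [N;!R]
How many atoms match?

1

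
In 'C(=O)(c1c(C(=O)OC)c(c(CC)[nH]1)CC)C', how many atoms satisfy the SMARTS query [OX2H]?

The query [OX2H] means: aliphatic oxygen with two connections, one of which is H — an -OH oxygen.
Check the 16 heavy atoms by environment: 1× n (aromatic, H1, X3) → no; 4× c (aromatic, H0, X3) → no; 2× C (H0, X3) → no; 2× O (H0, X1) → no; 1× O (H0, X2) → no; 4× C (H3, X4) → no; 2× C (H2, X4) → no.
No environment satisfies the query, so 0 matching atoms.

0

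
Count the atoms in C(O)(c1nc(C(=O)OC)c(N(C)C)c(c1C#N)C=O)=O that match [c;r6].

5

The query [c;r6] means: aromatic carbon that belongs to a six-membered ring.
Check the 20 heavy atoms by environment: 1× n (aromatic, in 6-ring) → no; 5× c (aromatic, in 6-ring) → match; 7× C (acyclic) → no; 5× O (acyclic) → no; 2× N (acyclic) → no.
That gives 5 matching atoms.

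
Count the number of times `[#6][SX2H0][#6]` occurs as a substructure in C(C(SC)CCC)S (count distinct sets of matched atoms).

1

[#6][SX2H0][#6] is the SMARTS for a thioether: an aliphatic sulfur bridging two carbons with no H on the sulfur.
Exactly one fragment in the molecule meets all constraints, giving 1 match.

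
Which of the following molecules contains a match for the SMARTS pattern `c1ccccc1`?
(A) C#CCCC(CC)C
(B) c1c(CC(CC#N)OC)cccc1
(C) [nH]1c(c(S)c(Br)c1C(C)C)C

B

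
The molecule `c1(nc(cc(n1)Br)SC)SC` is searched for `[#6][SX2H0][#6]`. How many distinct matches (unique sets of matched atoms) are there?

2

[#6][SX2H0][#6] is the SMARTS for a thioether: an aliphatic sulfur bridging two carbons with no H on the sulfur.
The molecule carries 2 separate instances of a methylthio ether (-SCH3) meeting every constraint; each maps to a distinct set of atoms, giving 2 matches.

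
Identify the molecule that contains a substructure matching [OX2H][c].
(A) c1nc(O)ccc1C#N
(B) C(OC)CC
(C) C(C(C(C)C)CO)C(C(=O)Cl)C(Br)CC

A

[OX2H][c] describes a hydroxyl oxygen attached to an aromatic carbon (a phenol).
(A) contains a hydroxyl group (-OH), which satisfies every atom and bond constraint.
(B) has a methoxy ether (-OCH3) but the oxygen has H0, not H1.
(C) has a hydroxyl group (-OH) but the -OH is on an aliphatic carbon, not an aromatic c.
So the answer is (A).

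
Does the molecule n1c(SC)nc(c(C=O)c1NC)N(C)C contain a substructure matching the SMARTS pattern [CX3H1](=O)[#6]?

Yes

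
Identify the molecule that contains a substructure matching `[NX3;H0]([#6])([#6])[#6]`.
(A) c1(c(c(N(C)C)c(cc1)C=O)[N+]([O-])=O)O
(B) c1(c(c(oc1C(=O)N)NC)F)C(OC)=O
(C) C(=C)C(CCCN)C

A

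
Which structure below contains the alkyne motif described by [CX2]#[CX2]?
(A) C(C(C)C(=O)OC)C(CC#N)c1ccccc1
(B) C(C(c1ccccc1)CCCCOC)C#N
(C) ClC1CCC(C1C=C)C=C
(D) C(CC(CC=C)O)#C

D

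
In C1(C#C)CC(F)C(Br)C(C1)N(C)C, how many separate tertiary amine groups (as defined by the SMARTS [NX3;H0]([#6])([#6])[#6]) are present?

1

[NX3;H0]([#6])([#6])[#6] is the SMARTS for a tertiary amine: a trivalent nitrogen with no H, bonded to three carbons.
Exactly one fragment in the molecule meets all constraints, giving 1 match.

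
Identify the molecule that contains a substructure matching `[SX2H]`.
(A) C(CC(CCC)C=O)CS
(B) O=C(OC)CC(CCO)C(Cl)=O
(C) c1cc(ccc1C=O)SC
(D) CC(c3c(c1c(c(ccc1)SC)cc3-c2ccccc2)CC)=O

[SX2H] describes an aliphatic sulfur with two connections, one being H (a thiol).
(A) contains a thiol (-SH), which satisfies every atom and bond constraint.
(B) has a hydroxyl group (-OH) but it is an -OH, not an -SH.
(C) has a methylthio ether (-SCH3) but the sulfur has H0 (bonded to two carbons), not H1.
(D) has a methylthio ether (-SCH3) but the sulfur has H0 (bonded to two carbons), not H1.
So the answer is (A).

A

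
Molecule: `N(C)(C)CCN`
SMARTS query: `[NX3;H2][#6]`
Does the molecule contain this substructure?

Yes

The pattern [NX3;H2][#6] describes a trivalent nitrogen with two H attached to carbon — a primary amine.
The molecule carries a primary amino group (-NH2), whose atoms satisfy every constraint of the query, so the pattern matches.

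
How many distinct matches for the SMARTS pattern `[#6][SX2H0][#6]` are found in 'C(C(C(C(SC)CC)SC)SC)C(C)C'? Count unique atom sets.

3

[#6][SX2H0][#6] is the SMARTS for a thioether: an aliphatic sulfur bridging two carbons with no H on the sulfur.
The molecule carries 3 separate instances of a methylthio ether (-SCH3) meeting every constraint; each maps to a distinct set of atoms, giving 3 matches.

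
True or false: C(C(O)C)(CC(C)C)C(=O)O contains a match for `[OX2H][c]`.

False

The pattern [OX2H][c] describes a hydroxyl oxygen attached to an aromatic carbon — a phenol.
The closest candidate here is a hydroxyl group (-OH), but the -OH is on an aliphatic carbon, not an aromatic c. No other fragment satisfies the full query, so there is no match.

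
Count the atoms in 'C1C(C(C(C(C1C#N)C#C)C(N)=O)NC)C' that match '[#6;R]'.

6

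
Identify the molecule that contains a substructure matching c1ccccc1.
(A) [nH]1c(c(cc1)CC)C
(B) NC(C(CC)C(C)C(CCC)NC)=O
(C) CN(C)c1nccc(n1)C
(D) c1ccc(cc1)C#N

D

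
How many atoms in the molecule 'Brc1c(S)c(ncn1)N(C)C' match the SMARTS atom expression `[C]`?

2

The query [C] means: uppercase C matches aliphatic (non-aromatic) carbon only.
Check the 11 heavy atoms by environment: 2× n (aromatic) → no; 4× c (aromatic) → no; 1× S → no; 1× N → no; 2× C → match; 1× Br → no.
That gives 2 matching atoms.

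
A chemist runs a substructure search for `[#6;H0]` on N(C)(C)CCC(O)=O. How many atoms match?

1

The query [#6;H0] means: any carbon with no attached hydrogen.
Check the 8 heavy atoms by environment: 2× C (H2) → no; 1× N (H0) → no; 2× C (H3) → no; 1× C (H0) → match; 1× O (H0) → no; 1× O (H1) → no.
That gives 1 matching atom.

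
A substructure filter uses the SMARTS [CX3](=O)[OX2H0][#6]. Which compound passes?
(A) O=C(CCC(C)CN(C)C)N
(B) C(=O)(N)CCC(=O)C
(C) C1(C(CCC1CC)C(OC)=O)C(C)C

C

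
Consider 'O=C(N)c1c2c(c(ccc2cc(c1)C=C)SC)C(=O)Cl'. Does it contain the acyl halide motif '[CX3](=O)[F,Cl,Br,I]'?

Yes

The pattern [CX3](=O)[F,Cl,Br,I] describes a carbonyl carbon bonded to a halogen — an acyl halide.
The molecule carries an acyl chloride (-C(=O)Cl), whose atoms satisfy every constraint of the query, so the pattern matches.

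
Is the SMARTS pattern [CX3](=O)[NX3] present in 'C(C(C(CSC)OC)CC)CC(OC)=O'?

The pattern [CX3](=O)[NX3] describes a carbonyl carbon bonded to a trivalent nitrogen — an amide.
The closest candidate here is a methyl-ester group (-C(=O)OCH3), but the carbonyl is bonded to O, not to an NX3 nitrogen. No other fragment satisfies the full query, so there is no match.

No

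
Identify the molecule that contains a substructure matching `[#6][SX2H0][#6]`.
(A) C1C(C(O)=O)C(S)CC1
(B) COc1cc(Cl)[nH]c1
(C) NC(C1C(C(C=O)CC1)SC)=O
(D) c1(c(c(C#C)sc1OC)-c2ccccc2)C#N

C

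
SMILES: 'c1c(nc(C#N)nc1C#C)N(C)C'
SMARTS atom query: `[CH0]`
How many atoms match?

Check the 13 heavy atoms by environment: 2× n (aromatic, H0) → no; 3× c (aromatic, H0) → no; 1× c (aromatic, H1) → no; 2× C (H0) → match; 2× N (H0) → no; 2× C (H3) → no; 1× C (H1) → no.
That gives 2 matching atoms.

2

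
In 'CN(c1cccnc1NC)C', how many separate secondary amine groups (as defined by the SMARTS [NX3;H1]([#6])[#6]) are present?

1

[NX3;H1]([#6])[#6] is the SMARTS for a secondary amine: a trivalent nitrogen with one H, bonded to two carbons.
Exactly one fragment in the molecule meets all constraints, giving 1 match.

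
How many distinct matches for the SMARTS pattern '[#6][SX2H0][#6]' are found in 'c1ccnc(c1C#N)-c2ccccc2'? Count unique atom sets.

0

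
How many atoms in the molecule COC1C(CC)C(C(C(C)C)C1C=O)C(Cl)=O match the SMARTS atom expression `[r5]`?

The query [r5] means: r5 matches atoms in a five-membered ring.
Check the 17 heavy atoms by environment: 5× C (in 5-ring) → match; 8× C (acyclic) → no; 3× O (acyclic) → no; 1× Cl (acyclic) → no.
That gives 5 matching atoms.

5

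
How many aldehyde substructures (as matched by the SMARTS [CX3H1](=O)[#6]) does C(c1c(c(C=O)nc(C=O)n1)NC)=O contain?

3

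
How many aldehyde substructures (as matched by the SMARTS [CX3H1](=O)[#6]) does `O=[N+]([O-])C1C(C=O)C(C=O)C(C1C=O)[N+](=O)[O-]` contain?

[CX3H1](=O)[#6] is the SMARTS for an aldehyde: an sp2 carbon with one H, double-bonded to O and single-bonded to carbon.
The molecule carries 3 separate instances of an aldehyde (-CHO) meeting every constraint; each maps to a distinct set of atoms, giving 3 matches.

3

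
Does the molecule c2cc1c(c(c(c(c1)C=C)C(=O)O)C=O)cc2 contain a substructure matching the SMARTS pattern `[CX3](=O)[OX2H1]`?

The pattern [CX3](=O)[OX2H1] describes an sp2 carbon double-bonded to O and single-bonded to an -OH oxygen — a carboxylic acid.
The molecule carries a carboxylic acid group (-C(=O)OH), whose atoms satisfy every constraint of the query, so the pattern matches.

Yes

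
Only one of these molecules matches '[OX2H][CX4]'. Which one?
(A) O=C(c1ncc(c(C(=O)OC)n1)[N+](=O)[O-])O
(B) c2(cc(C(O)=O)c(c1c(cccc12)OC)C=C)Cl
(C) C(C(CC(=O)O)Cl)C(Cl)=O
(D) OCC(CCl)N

D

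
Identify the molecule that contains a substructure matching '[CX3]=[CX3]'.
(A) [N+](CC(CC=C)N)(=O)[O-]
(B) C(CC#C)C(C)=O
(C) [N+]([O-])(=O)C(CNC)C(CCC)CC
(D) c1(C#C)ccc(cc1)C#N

A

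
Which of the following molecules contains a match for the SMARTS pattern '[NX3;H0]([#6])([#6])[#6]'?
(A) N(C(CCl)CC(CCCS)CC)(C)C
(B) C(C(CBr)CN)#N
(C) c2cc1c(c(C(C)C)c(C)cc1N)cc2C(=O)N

A

[NX3;H0]([#6])([#6])[#6] describes a trivalent nitrogen with no H, bonded to three carbons (a tertiary amine).
(A) contains a dimethylamino group (-N(CH3)2), which satisfies every atom and bond constraint.
(B) has a primary amino group (-NH2) but the nitrogen has H2, not H0 with three carbons.
(C) has a primary amide (-C(=O)NH2) but the amide nitrogen has H2 and only one carbon neighbour.
So the answer is (A).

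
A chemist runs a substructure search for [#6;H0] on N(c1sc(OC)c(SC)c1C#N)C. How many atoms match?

5

The query [#6;H0] means: any carbon with no attached hydrogen.
Check the 13 heavy atoms by environment: 1× s (aromatic, H0) → no; 4× c (aromatic, H0) → match; 1× S (H0) → no; 3× C (H3) → no; 1× C (H0) → match; 1× N (H0) → no; 1× O (H0) → no; 1× N (H1) → no.
Summing the matching environments: 4 + 1 = 5 matching atoms.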